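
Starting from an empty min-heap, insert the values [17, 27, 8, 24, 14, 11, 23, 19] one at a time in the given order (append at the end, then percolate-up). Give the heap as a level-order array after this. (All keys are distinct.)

[8, 14, 11, 19, 24, 17, 23, 27]

Insert 17:
  append 17 at index 0 → [17] (no swap needed)
Insert 27:
  append 27 at index 1 → [17, 27] (no swap needed)
Insert 8:
  append 8 at index 2 → [17, 27, 8]
  8 < parent 17 at index 0, swap → [8, 27, 17]
Insert 24:
  append 24 at index 3 → [8, 27, 17, 24]
  24 < parent 27 at index 1, swap → [8, 24, 17, 27]
Insert 14:
  append 14 at index 4 → [8, 24, 17, 27, 14]
  14 < parent 24 at index 1, swap → [8, 14, 17, 27, 24]
Insert 11:
  append 11 at index 5 → [8, 14, 17, 27, 24, 11]
  11 < parent 17 at index 2, swap → [8, 14, 11, 27, 24, 17]
Insert 23:
  append 23 at index 6 → [8, 14, 11, 27, 24, 17, 23] (no swap needed)
Insert 19:
  append 19 at index 7 → [8, 14, 11, 27, 24, 17, 23, 19]
  19 < parent 27 at index 3, swap → [8, 14, 11, 19, 24, 17, 23, 27]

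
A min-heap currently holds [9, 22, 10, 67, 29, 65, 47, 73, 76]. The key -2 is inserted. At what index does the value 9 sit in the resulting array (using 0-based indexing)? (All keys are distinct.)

append -2 at index 9 → [9, 22, 10, 67, 29, 65, 47, 73, 76, -2]
-2 < parent 29 at index 4, swap → [9, 22, 10, 67, -2, 65, 47, 73, 76, 29]
-2 < parent 22 at index 1, swap → [9, -2, 10, 67, 22, 65, 47, 73, 76, 29]
-2 < parent 9 at index 0, swap → [-2, 9, 10, 67, 22, 65, 47, 73, 76, 29]
resulting array: [-2, 9, 10, 67, 22, 65, 47, 73, 76, 29]

1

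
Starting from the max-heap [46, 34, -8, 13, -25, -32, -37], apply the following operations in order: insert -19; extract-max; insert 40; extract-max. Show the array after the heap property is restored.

insert -19:
  append -19 at index 7 → [46, 34, -8, 13, -25, -32, -37, -19] (no swap needed)
extract-max → returns 46:
  remove root 46; move last element -19 to root → [-19, 34, -8, 13, -25, -32, -37]
  -19 vs larger child 34 at index 1, swap → [34, -19, -8, 13, -25, -32, -37]
  -19 vs larger child 13 at index 3, swap → [34, 13, -8, -19, -25, -32, -37]
insert 40:
  append 40 at index 7 → [34, 13, -8, -19, -25, -32, -37, 40]
  40 > parent -19 at index 3, swap → [34, 13, -8, 40, -25, -32, -37, -19]
  40 > parent 13 at index 1, swap → [34, 40, -8, 13, -25, -32, -37, -19]
  40 > parent 34 at index 0, swap → [40, 34, -8, 13, -25, -32, -37, -19]
extract-max → returns 40:
  remove root 40; move last element -19 to root → [-19, 34, -8, 13, -25, -32, -37]
  -19 vs larger child 34 at index 1, swap → [34, -19, -8, 13, -25, -32, -37]
  -19 vs larger child 13 at index 3, swap → [34, 13, -8, -19, -25, -32, -37]

[34, 13, -8, -19, -25, -32, -37]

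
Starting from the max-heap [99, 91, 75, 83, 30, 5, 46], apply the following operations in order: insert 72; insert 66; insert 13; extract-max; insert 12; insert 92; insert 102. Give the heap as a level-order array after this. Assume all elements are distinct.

[102, 91, 92, 72, 83, 75, 46, 13, 66, 12, 30, 5]

insert 72:
  append 72 at index 7 → [99, 91, 75, 83, 30, 5, 46, 72] (no swap needed)
insert 66:
  append 66 at index 8 → [99, 91, 75, 83, 30, 5, 46, 72, 66] (no swap needed)
insert 13:
  append 13 at index 9 → [99, 91, 75, 83, 30, 5, 46, 72, 66, 13] (no swap needed)
extract-max → returns 99:
  remove root 99; move last element 13 to root → [13, 91, 75, 83, 30, 5, 46, 72, 66]
  13 vs larger child 91 at index 1, swap → [91, 13, 75, 83, 30, 5, 46, 72, 66]
  13 vs larger child 83 at index 3, swap → [91, 83, 75, 13, 30, 5, 46, 72, 66]
  13 vs larger child 72 at index 7, swap → [91, 83, 75, 72, 30, 5, 46, 13, 66]
insert 12:
  append 12 at index 9 → [91, 83, 75, 72, 30, 5, 46, 13, 66, 12] (no swap needed)
insert 92:
  append 92 at index 10 → [91, 83, 75, 72, 30, 5, 46, 13, 66, 12, 92]
  92 > parent 30 at index 4, swap → [91, 83, 75, 72, 92, 5, 46, 13, 66, 12, 30]
  92 > parent 83 at index 1, swap → [91, 92, 75, 72, 83, 5, 46, 13, 66, 12, 30]
  92 > parent 91 at index 0, swap → [92, 91, 75, 72, 83, 5, 46, 13, 66, 12, 30]
insert 102:
  append 102 at index 11 → [92, 91, 75, 72, 83, 5, 46, 13, 66, 12, 30, 102]
  102 > parent 5 at index 5, swap → [92, 91, 75, 72, 83, 102, 46, 13, 66, 12, 30, 5]
  102 > parent 75 at index 2, swap → [92, 91, 102, 72, 83, 75, 46, 13, 66, 12, 30, 5]
  102 > parent 92 at index 0, swap → [102, 91, 92, 72, 83, 75, 46, 13, 66, 12, 30, 5]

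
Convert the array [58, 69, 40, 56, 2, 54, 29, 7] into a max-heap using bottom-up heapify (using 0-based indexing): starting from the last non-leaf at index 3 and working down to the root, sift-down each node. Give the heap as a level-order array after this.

[69, 58, 54, 56, 2, 40, 29, 7]

sift down from index 3: already satisfies heap property
sift down from index 2:
  40 vs larger child 54 at index 5, swap → [58, 69, 54, 56, 2, 40, 29, 7]
sift down from index 1: already satisfies heap property
sift down from index 0:
  58 vs larger child 69 at index 1, swap → [69, 58, 54, 56, 2, 40, 29, 7]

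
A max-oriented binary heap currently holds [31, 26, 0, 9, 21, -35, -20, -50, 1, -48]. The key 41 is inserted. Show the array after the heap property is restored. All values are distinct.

[41, 31, 0, 9, 26, -35, -20, -50, 1, -48, 21]

append 41 at index 10 → [31, 26, 0, 9, 21, -35, -20, -50, 1, -48, 41]
41 > parent 21 at index 4, swap → [31, 26, 0, 9, 41, -35, -20, -50, 1, -48, 21]
41 > parent 26 at index 1, swap → [31, 41, 0, 9, 26, -35, -20, -50, 1, -48, 21]
41 > parent 31 at index 0, swap → [41, 31, 0, 9, 26, -35, -20, -50, 1, -48, 21]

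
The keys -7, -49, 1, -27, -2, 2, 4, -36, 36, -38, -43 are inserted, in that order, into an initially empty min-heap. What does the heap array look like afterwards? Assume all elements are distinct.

Insert -7:
  append -7 at index 0 → [-7] (no swap needed)
Insert -49:
  append -49 at index 1 → [-7, -49]
  -49 < parent -7 at index 0, swap → [-49, -7]
Insert 1:
  append 1 at index 2 → [-49, -7, 1] (no swap needed)
Insert -27:
  append -27 at index 3 → [-49, -7, 1, -27]
  -27 < parent -7 at index 1, swap → [-49, -27, 1, -7]
Insert -2:
  append -2 at index 4 → [-49, -27, 1, -7, -2] (no swap needed)
Insert 2:
  append 2 at index 5 → [-49, -27, 1, -7, -2, 2] (no swap needed)
Insert 4:
  append 4 at index 6 → [-49, -27, 1, -7, -2, 2, 4] (no swap needed)
Insert -36:
  append -36 at index 7 → [-49, -27, 1, -7, -2, 2, 4, -36]
  -36 < parent -7 at index 3, swap → [-49, -27, 1, -36, -2, 2, 4, -7]
  -36 < parent -27 at index 1, swap → [-49, -36, 1, -27, -2, 2, 4, -7]
Insert 36:
  append 36 at index 8 → [-49, -36, 1, -27, -2, 2, 4, -7, 36] (no swap needed)
Insert -38:
  append -38 at index 9 → [-49, -36, 1, -27, -2, 2, 4, -7, 36, -38]
  -38 < parent -2 at index 4, swap → [-49, -36, 1, -27, -38, 2, 4, -7, 36, -2]
  -38 < parent -36 at index 1, swap → [-49, -38, 1, -27, -36, 2, 4, -7, 36, -2]
Insert -43:
  append -43 at index 10 → [-49, -38, 1, -27, -36, 2, 4, -7, 36, -2, -43]
  -43 < parent -36 at index 4, swap → [-49, -38, 1, -27, -43, 2, 4, -7, 36, -2, -36]
  -43 < parent -38 at index 1, swap → [-49, -43, 1, -27, -38, 2, 4, -7, 36, -2, -36]

[-49, -43, 1, -27, -38, 2, 4, -7, 36, -2, -36]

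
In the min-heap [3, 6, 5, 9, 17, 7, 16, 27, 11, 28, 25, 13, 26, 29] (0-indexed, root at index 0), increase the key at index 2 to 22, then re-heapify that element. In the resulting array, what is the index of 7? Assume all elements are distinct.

2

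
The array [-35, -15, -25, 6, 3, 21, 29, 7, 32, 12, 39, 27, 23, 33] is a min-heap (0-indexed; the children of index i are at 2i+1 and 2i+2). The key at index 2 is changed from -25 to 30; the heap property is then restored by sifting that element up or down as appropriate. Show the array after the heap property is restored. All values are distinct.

[-35, -15, 21, 6, 3, 23, 29, 7, 32, 12, 39, 27, 30, 33]

set index 2 from -25 to 30 → [-35, -15, 30, 6, 3, 21, 29, 7, 32, 12, 39, 27, 23, 33]
30 vs smaller child 21 at index 5, swap → [-35, -15, 21, 6, 3, 30, 29, 7, 32, 12, 39, 27, 23, 33]
30 vs smaller child 23 at index 12, swap → [-35, -15, 21, 6, 3, 23, 29, 7, 32, 12, 39, 27, 30, 33]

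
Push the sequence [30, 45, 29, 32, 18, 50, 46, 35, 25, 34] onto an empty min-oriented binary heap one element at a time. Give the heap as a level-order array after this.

Insert 30:
  append 30 at index 0 → [30] (no swap needed)
Insert 45:
  append 45 at index 1 → [30, 45] (no swap needed)
Insert 29:
  append 29 at index 2 → [30, 45, 29]
  29 < parent 30 at index 0, swap → [29, 45, 30]
Insert 32:
  append 32 at index 3 → [29, 45, 30, 32]
  32 < parent 45 at index 1, swap → [29, 32, 30, 45]
Insert 18:
  append 18 at index 4 → [29, 32, 30, 45, 18]
  18 < parent 32 at index 1, swap → [29, 18, 30, 45, 32]
  18 < parent 29 at index 0, swap → [18, 29, 30, 45, 32]
Insert 50:
  append 50 at index 5 → [18, 29, 30, 45, 32, 50] (no swap needed)
Insert 46:
  append 46 at index 6 → [18, 29, 30, 45, 32, 50, 46] (no swap needed)
Insert 35:
  append 35 at index 7 → [18, 29, 30, 45, 32, 50, 46, 35]
  35 < parent 45 at index 3, swap → [18, 29, 30, 35, 32, 50, 46, 45]
Insert 25:
  append 25 at index 8 → [18, 29, 30, 35, 32, 50, 46, 45, 25]
  25 < parent 35 at index 3, swap → [18, 29, 30, 25, 32, 50, 46, 45, 35]
  25 < parent 29 at index 1, swap → [18, 25, 30, 29, 32, 50, 46, 45, 35]
Insert 34:
  append 34 at index 9 → [18, 25, 30, 29, 32, 50, 46, 45, 35, 34] (no swap needed)

[18, 25, 30, 29, 32, 50, 46, 45, 35, 34]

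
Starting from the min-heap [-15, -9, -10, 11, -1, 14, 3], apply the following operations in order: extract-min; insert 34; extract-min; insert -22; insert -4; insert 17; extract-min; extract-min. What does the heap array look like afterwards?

extract-min → returns -15:
  remove root -15; move last element 3 to root → [3, -9, -10, 11, -1, 14]
  3 vs smaller child -10 at index 2, swap → [-10, -9, 3, 11, -1, 14]
insert 34:
  append 34 at index 6 → [-10, -9, 3, 11, -1, 14, 34] (no swap needed)
extract-min → returns -10:
  remove root -10; move last element 34 to root → [34, -9, 3, 11, -1, 14]
  34 vs smaller child -9 at index 1, swap → [-9, 34, 3, 11, -1, 14]
  34 vs smaller child -1 at index 4, swap → [-9, -1, 3, 11, 34, 14]
insert -22:
  append -22 at index 6 → [-9, -1, 3, 11, 34, 14, -22]
  -22 < parent 3 at index 2, swap → [-9, -1, -22, 11, 34, 14, 3]
  -22 < parent -9 at index 0, swap → [-22, -1, -9, 11, 34, 14, 3]
insert -4:
  append -4 at index 7 → [-22, -1, -9, 11, 34, 14, 3, -4]
  -4 < parent 11 at index 3, swap → [-22, -1, -9, -4, 34, 14, 3, 11]
  -4 < parent -1 at index 1, swap → [-22, -4, -9, -1, 34, 14, 3, 11]
insert 17:
  append 17 at index 8 → [-22, -4, -9, -1, 34, 14, 3, 11, 17] (no swap needed)
extract-min → returns -22:
  remove root -22; move last element 17 to root → [17, -4, -9, -1, 34, 14, 3, 11]
  17 vs smaller child -9 at index 2, swap → [-9, -4, 17, -1, 34, 14, 3, 11]
  17 vs smaller child 3 at index 6, swap → [-9, -4, 3, -1, 34, 14, 17, 11]
extract-min → returns -9:
  remove root -9; move last element 11 to root → [11, -4, 3, -1, 34, 14, 17]
  11 vs smaller child -4 at index 1, swap → [-4, 11, 3, -1, 34, 14, 17]
  11 vs smaller child -1 at index 3, swap → [-4, -1, 3, 11, 34, 14, 17]

[-4, -1, 3, 11, 34, 14, 17]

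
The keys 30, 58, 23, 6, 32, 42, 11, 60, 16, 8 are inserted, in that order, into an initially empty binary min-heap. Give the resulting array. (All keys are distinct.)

[6, 8, 11, 23, 16, 42, 30, 60, 58, 32]

Insert 30:
  append 30 at index 0 → [30] (no swap needed)
Insert 58:
  append 58 at index 1 → [30, 58] (no swap needed)
Insert 23:
  append 23 at index 2 → [30, 58, 23]
  23 < parent 30 at index 0, swap → [23, 58, 30]
Insert 6:
  append 6 at index 3 → [23, 58, 30, 6]
  6 < parent 58 at index 1, swap → [23, 6, 30, 58]
  6 < parent 23 at index 0, swap → [6, 23, 30, 58]
Insert 32:
  append 32 at index 4 → [6, 23, 30, 58, 32] (no swap needed)
Insert 42:
  append 42 at index 5 → [6, 23, 30, 58, 32, 42] (no swap needed)
Insert 11:
  append 11 at index 6 → [6, 23, 30, 58, 32, 42, 11]
  11 < parent 30 at index 2, swap → [6, 23, 11, 58, 32, 42, 30]
Insert 60:
  append 60 at index 7 → [6, 23, 11, 58, 32, 42, 30, 60] (no swap needed)
Insert 16:
  append 16 at index 8 → [6, 23, 11, 58, 32, 42, 30, 60, 16]
  16 < parent 58 at index 3, swap → [6, 23, 11, 16, 32, 42, 30, 60, 58]
  16 < parent 23 at index 1, swap → [6, 16, 11, 23, 32, 42, 30, 60, 58]
Insert 8:
  append 8 at index 9 → [6, 16, 11, 23, 32, 42, 30, 60, 58, 8]
  8 < parent 32 at index 4, swap → [6, 16, 11, 23, 8, 42, 30, 60, 58, 32]
  8 < parent 16 at index 1, swap → [6, 8, 11, 23, 16, 42, 30, 60, 58, 32]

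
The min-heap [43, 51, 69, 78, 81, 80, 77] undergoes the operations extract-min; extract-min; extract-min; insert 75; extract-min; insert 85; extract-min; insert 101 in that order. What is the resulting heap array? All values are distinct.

extract-min → returns 43:
  remove root 43; move last element 77 to root → [77, 51, 69, 78, 81, 80]
  77 vs smaller child 51 at index 1, swap → [51, 77, 69, 78, 81, 80]
extract-min → returns 51:
  remove root 51; move last element 80 to root → [80, 77, 69, 78, 81]
  80 vs smaller child 69 at index 2, swap → [69, 77, 80, 78, 81]
extract-min → returns 69:
  remove root 69; move last element 81 to root → [81, 77, 80, 78]
  81 vs smaller child 77 at index 1, swap → [77, 81, 80, 78]
  81 vs only child 78 at index 3, swap → [77, 78, 80, 81]
insert 75:
  append 75 at index 4 → [77, 78, 80, 81, 75]
  75 < parent 78 at index 1, swap → [77, 75, 80, 81, 78]
  75 < parent 77 at index 0, swap → [75, 77, 80, 81, 78]
extract-min → returns 75:
  remove root 75; move last element 78 to root → [78, 77, 80, 81]
  78 vs smaller child 77 at index 1, swap → [77, 78, 80, 81]
insert 85:
  append 85 at index 4 → [77, 78, 80, 81, 85] (no swap needed)
extract-min → returns 77:
  remove root 77; move last element 85 to root → [85, 78, 80, 81]
  85 vs smaller child 78 at index 1, swap → [78, 85, 80, 81]
  85 vs only child 81 at index 3, swap → [78, 81, 80, 85]
insert 101:
  append 101 at index 4 → [78, 81, 80, 85, 101] (no swap needed)

[78, 81, 80, 85, 101]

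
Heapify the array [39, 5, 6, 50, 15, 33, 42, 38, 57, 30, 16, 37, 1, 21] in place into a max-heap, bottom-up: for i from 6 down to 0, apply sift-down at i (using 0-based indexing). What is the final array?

[57, 50, 42, 39, 30, 37, 21, 38, 5, 15, 16, 33, 1, 6]

sift down from index 6: already satisfies heap property
sift down from index 5:
  33 vs larger child 37 at index 11, swap → [39, 5, 6, 50, 15, 37, 42, 38, 57, 30, 16, 33, 1, 21]
sift down from index 4:
  15 vs larger child 30 at index 9, swap → [39, 5, 6, 50, 30, 37, 42, 38, 57, 15, 16, 33, 1, 21]
sift down from index 3:
  50 vs larger child 57 at index 8, swap → [39, 5, 6, 57, 30, 37, 42, 38, 50, 15, 16, 33, 1, 21]
sift down from index 2:
  6 vs larger child 42 at index 6, swap → [39, 5, 42, 57, 30, 37, 6, 38, 50, 15, 16, 33, 1, 21]
  6 vs only child 21 at index 13, swap → [39, 5, 42, 57, 30, 37, 21, 38, 50, 15, 16, 33, 1, 6]
sift down from index 1:
  5 vs larger child 57 at index 3, swap → [39, 57, 42, 5, 30, 37, 21, 38, 50, 15, 16, 33, 1, 6]
  5 vs larger child 50 at index 8, swap → [39, 57, 42, 50, 30, 37, 21, 38, 5, 15, 16, 33, 1, 6]
sift down from index 0:
  39 vs larger child 57 at index 1, swap → [57, 39, 42, 50, 30, 37, 21, 38, 5, 15, 16, 33, 1, 6]
  39 vs larger child 50 at index 3, swap → [57, 50, 42, 39, 30, 37, 21, 38, 5, 15, 16, 33, 1, 6]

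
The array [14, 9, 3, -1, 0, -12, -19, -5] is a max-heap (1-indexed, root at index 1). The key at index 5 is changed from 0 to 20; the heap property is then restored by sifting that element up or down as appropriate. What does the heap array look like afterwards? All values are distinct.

set index 5 from 0 to 20 → [14, 9, 3, -1, 20, -12, -19, -5]
20 > parent 9 at index 2, swap → [14, 20, 3, -1, 9, -12, -19, -5]
20 > parent 14 at index 1, swap → [20, 14, 3, -1, 9, -12, -19, -5]

[20, 14, 3, -1, 9, -12, -19, -5]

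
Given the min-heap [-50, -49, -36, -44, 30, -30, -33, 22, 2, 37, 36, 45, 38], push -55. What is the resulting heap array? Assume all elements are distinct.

[-55, -49, -50, -44, 30, -30, -36, 22, 2, 37, 36, 45, 38, -33]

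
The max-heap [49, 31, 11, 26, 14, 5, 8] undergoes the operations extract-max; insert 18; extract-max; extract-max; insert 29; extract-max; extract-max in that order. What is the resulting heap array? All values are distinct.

extract-max → returns 49:
  remove root 49; move last element 8 to root → [8, 31, 11, 26, 14, 5]
  8 vs larger child 31 at index 1, swap → [31, 8, 11, 26, 14, 5]
  8 vs larger child 26 at index 3, swap → [31, 26, 11, 8, 14, 5]
insert 18:
  append 18 at index 6 → [31, 26, 11, 8, 14, 5, 18]
  18 > parent 11 at index 2, swap → [31, 26, 18, 8, 14, 5, 11]
extract-max → returns 31:
  remove root 31; move last element 11 to root → [11, 26, 18, 8, 14, 5]
  11 vs larger child 26 at index 1, swap → [26, 11, 18, 8, 14, 5]
  11 vs larger child 14 at index 4, swap → [26, 14, 18, 8, 11, 5]
extract-max → returns 26:
  remove root 26; move last element 5 to root → [5, 14, 18, 8, 11]
  5 vs larger child 18 at index 2, swap → [18, 14, 5, 8, 11]
insert 29:
  append 29 at index 5 → [18, 14, 5, 8, 11, 29]
  29 > parent 5 at index 2, swap → [18, 14, 29, 8, 11, 5]
  29 > parent 18 at index 0, swap → [29, 14, 18, 8, 11, 5]
extract-max → returns 29:
  remove root 29; move last element 5 to root → [5, 14, 18, 8, 11]
  5 vs larger child 18 at index 2, swap → [18, 14, 5, 8, 11]
extract-max → returns 18:
  remove root 18; move last element 11 to root → [11, 14, 5, 8]
  11 vs larger child 14 at index 1, swap → [14, 11, 5, 8]

[14, 11, 5, 8]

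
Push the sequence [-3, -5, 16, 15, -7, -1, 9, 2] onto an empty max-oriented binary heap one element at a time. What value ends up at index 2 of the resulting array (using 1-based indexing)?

Insert -3:
  append -3 at index 1 → [-3] (no swap needed)
Insert -5:
  append -5 at index 2 → [-3, -5] (no swap needed)
Insert 16:
  append 16 at index 3 → [-3, -5, 16]
  16 > parent -3 at index 1, swap → [16, -5, -3]
Insert 15:
  append 15 at index 4 → [16, -5, -3, 15]
  15 > parent -5 at index 2, swap → [16, 15, -3, -5]
Insert -7:
  append -7 at index 5 → [16, 15, -3, -5, -7] (no swap needed)
Insert -1:
  append -1 at index 6 → [16, 15, -3, -5, -7, -1]
  -1 > parent -3 at index 3, swap → [16, 15, -1, -5, -7, -3]
Insert 9:
  append 9 at index 7 → [16, 15, -1, -5, -7, -3, 9]
  9 > parent -1 at index 3, swap → [16, 15, 9, -5, -7, -3, -1]
Insert 2:
  append 2 at index 8 → [16, 15, 9, -5, -7, -3, -1, 2]
  2 > parent -5 at index 4, swap → [16, 15, 9, 2, -7, -3, -1, -5]
resulting array: [16, 15, 9, 2, -7, -3, -1, -5]

15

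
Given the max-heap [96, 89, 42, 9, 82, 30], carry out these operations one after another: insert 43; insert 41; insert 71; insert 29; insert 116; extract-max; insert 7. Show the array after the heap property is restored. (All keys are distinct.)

[96, 89, 43, 71, 82, 30, 42, 9, 41, 29, 7]

insert 43:
  append 43 at index 6 → [96, 89, 42, 9, 82, 30, 43]
  43 > parent 42 at index 2, swap → [96, 89, 43, 9, 82, 30, 42]
insert 41:
  append 41 at index 7 → [96, 89, 43, 9, 82, 30, 42, 41]
  41 > parent 9 at index 3, swap → [96, 89, 43, 41, 82, 30, 42, 9]
insert 71:
  append 71 at index 8 → [96, 89, 43, 41, 82, 30, 42, 9, 71]
  71 > parent 41 at index 3, swap → [96, 89, 43, 71, 82, 30, 42, 9, 41]
insert 29:
  append 29 at index 9 → [96, 89, 43, 71, 82, 30, 42, 9, 41, 29] (no swap needed)
insert 116:
  append 116 at index 10 → [96, 89, 43, 71, 82, 30, 42, 9, 41, 29, 116]
  116 > parent 82 at index 4, swap → [96, 89, 43, 71, 116, 30, 42, 9, 41, 29, 82]
  116 > parent 89 at index 1, swap → [96, 116, 43, 71, 89, 30, 42, 9, 41, 29, 82]
  116 > parent 96 at index 0, swap → [116, 96, 43, 71, 89, 30, 42, 9, 41, 29, 82]
extract-max → returns 116:
  remove root 116; move last element 82 to root → [82, 96, 43, 71, 89, 30, 42, 9, 41, 29]
  82 vs larger child 96 at index 1, swap → [96, 82, 43, 71, 89, 30, 42, 9, 41, 29]
  82 vs larger child 89 at index 4, swap → [96, 89, 43, 71, 82, 30, 42, 9, 41, 29]
insert 7:
  append 7 at index 10 → [96, 89, 43, 71, 82, 30, 42, 9, 41, 29, 7] (no swap needed)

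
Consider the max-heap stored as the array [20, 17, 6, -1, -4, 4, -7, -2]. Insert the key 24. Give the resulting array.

append 24 at index 8 → [20, 17, 6, -1, -4, 4, -7, -2, 24]
24 > parent -1 at index 3, swap → [20, 17, 6, 24, -4, 4, -7, -2, -1]
24 > parent 17 at index 1, swap → [20, 24, 6, 17, -4, 4, -7, -2, -1]
24 > parent 20 at index 0, swap → [24, 20, 6, 17, -4, 4, -7, -2, -1]

[24, 20, 6, 17, -4, 4, -7, -2, -1]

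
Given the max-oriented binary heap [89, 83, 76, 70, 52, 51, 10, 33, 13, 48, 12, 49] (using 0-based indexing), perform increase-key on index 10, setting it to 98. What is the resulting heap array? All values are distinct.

[98, 89, 76, 70, 83, 51, 10, 33, 13, 48, 52, 49]

set index 10 from 12 to 98 → [89, 83, 76, 70, 52, 51, 10, 33, 13, 48, 98, 49]
98 > parent 52 at index 4, swap → [89, 83, 76, 70, 98, 51, 10, 33, 13, 48, 52, 49]
98 > parent 83 at index 1, swap → [89, 98, 76, 70, 83, 51, 10, 33, 13, 48, 52, 49]
98 > parent 89 at index 0, swap → [98, 89, 76, 70, 83, 51, 10, 33, 13, 48, 52, 49]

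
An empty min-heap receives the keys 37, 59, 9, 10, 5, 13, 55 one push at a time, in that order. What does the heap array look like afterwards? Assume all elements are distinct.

Insert 37:
  append 37 at index 0 → [37] (no swap needed)
Insert 59:
  append 59 at index 1 → [37, 59] (no swap needed)
Insert 9:
  append 9 at index 2 → [37, 59, 9]
  9 < parent 37 at index 0, swap → [9, 59, 37]
Insert 10:
  append 10 at index 3 → [9, 59, 37, 10]
  10 < parent 59 at index 1, swap → [9, 10, 37, 59]
Insert 5:
  append 5 at index 4 → [9, 10, 37, 59, 5]
  5 < parent 10 at index 1, swap → [9, 5, 37, 59, 10]
  5 < parent 9 at index 0, swap → [5, 9, 37, 59, 10]
Insert 13:
  append 13 at index 5 → [5, 9, 37, 59, 10, 13]
  13 < parent 37 at index 2, swap → [5, 9, 13, 59, 10, 37]
Insert 55:
  append 55 at index 6 → [5, 9, 13, 59, 10, 37, 55] (no swap needed)

[5, 9, 13, 59, 10, 37, 55]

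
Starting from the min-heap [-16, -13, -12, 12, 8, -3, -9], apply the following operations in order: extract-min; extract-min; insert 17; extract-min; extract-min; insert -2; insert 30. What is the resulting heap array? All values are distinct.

[-3, -2, 17, 12, 8, 30]

extract-min → returns -16:
  remove root -16; move last element -9 to root → [-9, -13, -12, 12, 8, -3]
  -9 vs smaller child -13 at index 1, swap → [-13, -9, -12, 12, 8, -3]
extract-min → returns -13:
  remove root -13; move last element -3 to root → [-3, -9, -12, 12, 8]
  -3 vs smaller child -12 at index 2, swap → [-12, -9, -3, 12, 8]
insert 17:
  append 17 at index 5 → [-12, -9, -3, 12, 8, 17] (no swap needed)
extract-min → returns -12:
  remove root -12; move last element 17 to root → [17, -9, -3, 12, 8]
  17 vs smaller child -9 at index 1, swap → [-9, 17, -3, 12, 8]
  17 vs smaller child 8 at index 4, swap → [-9, 8, -3, 12, 17]
extract-min → returns -9:
  remove root -9; move last element 17 to root → [17, 8, -3, 12]
  17 vs smaller child -3 at index 2, swap → [-3, 8, 17, 12]
insert -2:
  append -2 at index 4 → [-3, 8, 17, 12, -2]
  -2 < parent 8 at index 1, swap → [-3, -2, 17, 12, 8]
insert 30:
  append 30 at index 5 → [-3, -2, 17, 12, 8, 30] (no swap needed)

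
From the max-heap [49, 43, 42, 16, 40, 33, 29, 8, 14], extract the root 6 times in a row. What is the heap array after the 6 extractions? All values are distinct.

[16, 14, 8]

extract-max #1 returns 49:
  remove root 49; move last element 14 to root → [14, 43, 42, 16, 40, 33, 29, 8]
  14 vs larger child 43 at index 1, swap → [43, 14, 42, 16, 40, 33, 29, 8]
  14 vs larger child 40 at index 4, swap → [43, 40, 42, 16, 14, 33, 29, 8]
extract-max #2 returns 43:
  remove root 43; move last element 8 to root → [8, 40, 42, 16, 14, 33, 29]
  8 vs larger child 42 at index 2, swap → [42, 40, 8, 16, 14, 33, 29]
  8 vs larger child 33 at index 5, swap → [42, 40, 33, 16, 14, 8, 29]
extract-max #3 returns 42:
  remove root 42; move last element 29 to root → [29, 40, 33, 16, 14, 8]
  29 vs larger child 40 at index 1, swap → [40, 29, 33, 16, 14, 8]
extract-max #4 returns 40:
  remove root 40; move last element 8 to root → [8, 29, 33, 16, 14]
  8 vs larger child 33 at index 2, swap → [33, 29, 8, 16, 14]
extract-max #5 returns 33:
  remove root 33; move last element 14 to root → [14, 29, 8, 16]
  14 vs larger child 29 at index 1, swap → [29, 14, 8, 16]
  14 vs only child 16 at index 3, swap → [29, 16, 8, 14]
extract-max #6 returns 29:
  remove root 29; move last element 14 to root → [14, 16, 8]
  14 vs larger child 16 at index 1, swap → [16, 14, 8]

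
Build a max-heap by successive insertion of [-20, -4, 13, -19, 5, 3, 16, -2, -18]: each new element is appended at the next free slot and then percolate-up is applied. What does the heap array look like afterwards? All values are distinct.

[16, 5, 13, -2, -19, -4, 3, -20, -18]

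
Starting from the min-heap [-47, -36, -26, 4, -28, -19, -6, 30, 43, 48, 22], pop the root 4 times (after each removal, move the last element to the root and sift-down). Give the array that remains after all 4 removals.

[-19, 4, -6, 30, 22, 43, 48]

extract-min #1 returns -47:
  remove root -47; move last element 22 to root → [22, -36, -26, 4, -28, -19, -6, 30, 43, 48]
  22 vs smaller child -36 at index 1, swap → [-36, 22, -26, 4, -28, -19, -6, 30, 43, 48]
  22 vs smaller child -28 at index 4, swap → [-36, -28, -26, 4, 22, -19, -6, 30, 43, 48]
extract-min #2 returns -36:
  remove root -36; move last element 48 to root → [48, -28, -26, 4, 22, -19, -6, 30, 43]
  48 vs smaller child -28 at index 1, swap → [-28, 48, -26, 4, 22, -19, -6, 30, 43]
  48 vs smaller child 4 at index 3, swap → [-28, 4, -26, 48, 22, -19, -6, 30, 43]
  48 vs smaller child 30 at index 7, swap → [-28, 4, -26, 30, 22, -19, -6, 48, 43]
extract-min #3 returns -28:
  remove root -28; move last element 43 to root → [43, 4, -26, 30, 22, -19, -6, 48]
  43 vs smaller child -26 at index 2, swap → [-26, 4, 43, 30, 22, -19, -6, 48]
  43 vs smaller child -19 at index 5, swap → [-26, 4, -19, 30, 22, 43, -6, 48]
extract-min #4 returns -26:
  remove root -26; move last element 48 to root → [48, 4, -19, 30, 22, 43, -6]
  48 vs smaller child -19 at index 2, swap → [-19, 4, 48, 30, 22, 43, -6]
  48 vs smaller child -6 at index 6, swap → [-19, 4, -6, 30, 22, 43, 48]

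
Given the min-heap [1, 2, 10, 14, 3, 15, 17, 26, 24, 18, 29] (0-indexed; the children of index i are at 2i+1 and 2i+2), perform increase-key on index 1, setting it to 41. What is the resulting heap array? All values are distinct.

set index 1 from 2 to 41 → [1, 41, 10, 14, 3, 15, 17, 26, 24, 18, 29]
41 vs smaller child 3 at index 4, swap → [1, 3, 10, 14, 41, 15, 17, 26, 24, 18, 29]
41 vs smaller child 18 at index 9, swap → [1, 3, 10, 14, 18, 15, 17, 26, 24, 41, 29]

[1, 3, 10, 14, 18, 15, 17, 26, 24, 41, 29]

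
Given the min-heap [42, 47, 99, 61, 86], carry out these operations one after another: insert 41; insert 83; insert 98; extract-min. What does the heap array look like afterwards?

[42, 47, 83, 61, 86, 99, 98]

insert 41:
  append 41 at index 5 → [42, 47, 99, 61, 86, 41]
  41 < parent 99 at index 2, swap → [42, 47, 41, 61, 86, 99]
  41 < parent 42 at index 0, swap → [41, 47, 42, 61, 86, 99]
insert 83:
  append 83 at index 6 → [41, 47, 42, 61, 86, 99, 83] (no swap needed)
insert 98:
  append 98 at index 7 → [41, 47, 42, 61, 86, 99, 83, 98] (no swap needed)
extract-min → returns 41:
  remove root 41; move last element 98 to root → [98, 47, 42, 61, 86, 99, 83]
  98 vs smaller child 42 at index 2, swap → [42, 47, 98, 61, 86, 99, 83]
  98 vs smaller child 83 at index 6, swap → [42, 47, 83, 61, 86, 99, 98]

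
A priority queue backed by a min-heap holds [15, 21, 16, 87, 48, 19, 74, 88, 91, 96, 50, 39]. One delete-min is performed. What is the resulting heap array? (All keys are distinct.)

remove root 15; move last element 39 to root → [39, 21, 16, 87, 48, 19, 74, 88, 91, 96, 50]
39 vs smaller child 16 at index 2, swap → [16, 21, 39, 87, 48, 19, 74, 88, 91, 96, 50]
39 vs smaller child 19 at index 5, swap → [16, 21, 19, 87, 48, 39, 74, 88, 91, 96, 50]

[16, 21, 19, 87, 48, 39, 74, 88, 91, 96, 50]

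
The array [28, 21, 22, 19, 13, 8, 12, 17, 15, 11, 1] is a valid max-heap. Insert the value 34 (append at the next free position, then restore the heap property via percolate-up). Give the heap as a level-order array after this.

[34, 21, 28, 19, 13, 22, 12, 17, 15, 11, 1, 8]

append 34 at index 11 → [28, 21, 22, 19, 13, 8, 12, 17, 15, 11, 1, 34]
34 > parent 8 at index 5, swap → [28, 21, 22, 19, 13, 34, 12, 17, 15, 11, 1, 8]
34 > parent 22 at index 2, swap → [28, 21, 34, 19, 13, 22, 12, 17, 15, 11, 1, 8]
34 > parent 28 at index 0, swap → [34, 21, 28, 19, 13, 22, 12, 17, 15, 11, 1, 8]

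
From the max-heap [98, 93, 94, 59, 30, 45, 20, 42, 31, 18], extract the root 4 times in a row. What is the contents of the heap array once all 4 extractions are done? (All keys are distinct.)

[45, 42, 20, 31, 30, 18]

extract-max #1 returns 98:
  remove root 98; move last element 18 to root → [18, 93, 94, 59, 30, 45, 20, 42, 31]
  18 vs larger child 94 at index 2, swap → [94, 93, 18, 59, 30, 45, 20, 42, 31]
  18 vs larger child 45 at index 5, swap → [94, 93, 45, 59, 30, 18, 20, 42, 31]
extract-max #2 returns 94:
  remove root 94; move last element 31 to root → [31, 93, 45, 59, 30, 18, 20, 42]
  31 vs larger child 93 at index 1, swap → [93, 31, 45, 59, 30, 18, 20, 42]
  31 vs larger child 59 at index 3, swap → [93, 59, 45, 31, 30, 18, 20, 42]
  31 vs only child 42 at index 7, swap → [93, 59, 45, 42, 30, 18, 20, 31]
extract-max #3 returns 93:
  remove root 93; move last element 31 to root → [31, 59, 45, 42, 30, 18, 20]
  31 vs larger child 59 at index 1, swap → [59, 31, 45, 42, 30, 18, 20]
  31 vs larger child 42 at index 3, swap → [59, 42, 45, 31, 30, 18, 20]
extract-max #4 returns 59:
  remove root 59; move last element 20 to root → [20, 42, 45, 31, 30, 18]
  20 vs larger child 45 at index 2, swap → [45, 42, 20, 31, 30, 18]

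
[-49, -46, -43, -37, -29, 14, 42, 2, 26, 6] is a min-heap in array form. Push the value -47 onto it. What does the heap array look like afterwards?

[-49, -47, -43, -37, -46, 14, 42, 2, 26, 6, -29]

append -47 at index 10 → [-49, -46, -43, -37, -29, 14, 42, 2, 26, 6, -47]
-47 < parent -29 at index 4, swap → [-49, -46, -43, -37, -47, 14, 42, 2, 26, 6, -29]
-47 < parent -46 at index 1, swap → [-49, -47, -43, -37, -46, 14, 42, 2, 26, 6, -29]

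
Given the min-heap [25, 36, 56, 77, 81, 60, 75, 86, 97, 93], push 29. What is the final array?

[25, 29, 56, 77, 36, 60, 75, 86, 97, 93, 81]

append 29 at index 10 → [25, 36, 56, 77, 81, 60, 75, 86, 97, 93, 29]
29 < parent 81 at index 4, swap → [25, 36, 56, 77, 29, 60, 75, 86, 97, 93, 81]
29 < parent 36 at index 1, swap → [25, 29, 56, 77, 36, 60, 75, 86, 97, 93, 81]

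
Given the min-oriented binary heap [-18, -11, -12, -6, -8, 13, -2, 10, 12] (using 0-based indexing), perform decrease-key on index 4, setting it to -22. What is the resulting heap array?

[-22, -18, -12, -6, -11, 13, -2, 10, 12]

set index 4 from -8 to -22 → [-18, -11, -12, -6, -22, 13, -2, 10, 12]
-22 < parent -11 at index 1, swap → [-18, -22, -12, -6, -11, 13, -2, 10, 12]
-22 < parent -18 at index 0, swap → [-22, -18, -12, -6, -11, 13, -2, 10, 12]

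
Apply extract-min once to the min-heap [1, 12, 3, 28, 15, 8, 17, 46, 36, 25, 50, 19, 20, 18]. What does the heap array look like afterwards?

remove root 1; move last element 18 to root → [18, 12, 3, 28, 15, 8, 17, 46, 36, 25, 50, 19, 20]
18 vs smaller child 3 at index 2, swap → [3, 12, 18, 28, 15, 8, 17, 46, 36, 25, 50, 19, 20]
18 vs smaller child 8 at index 5, swap → [3, 12, 8, 28, 15, 18, 17, 46, 36, 25, 50, 19, 20]

[3, 12, 8, 28, 15, 18, 17, 46, 36, 25, 50, 19, 20]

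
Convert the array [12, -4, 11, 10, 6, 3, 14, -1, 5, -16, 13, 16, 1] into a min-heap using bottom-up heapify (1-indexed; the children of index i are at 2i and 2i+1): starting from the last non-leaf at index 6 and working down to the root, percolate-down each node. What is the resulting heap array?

[-16, -4, 1, -1, 6, 3, 14, 10, 5, 12, 13, 16, 11]

sift down from index 6:
  3 vs smaller child 1 at index 13, swap → [12, -4, 11, 10, 6, 1, 14, -1, 5, -16, 13, 16, 3]
sift down from index 5:
  6 vs smaller child -16 at index 10, swap → [12, -4, 11, 10, -16, 1, 14, -1, 5, 6, 13, 16, 3]
sift down from index 4:
  10 vs smaller child -1 at index 8, swap → [12, -4, 11, -1, -16, 1, 14, 10, 5, 6, 13, 16, 3]
sift down from index 3:
  11 vs smaller child 1 at index 6, swap → [12, -4, 1, -1, -16, 11, 14, 10, 5, 6, 13, 16, 3]
  11 vs smaller child 3 at index 13, swap → [12, -4, 1, -1, -16, 3, 14, 10, 5, 6, 13, 16, 11]
sift down from index 2:
  -4 vs smaller child -16 at index 5, swap → [12, -16, 1, -1, -4, 3, 14, 10, 5, 6, 13, 16, 11]
sift down from index 1:
  12 vs smaller child -16 at index 2, swap → [-16, 12, 1, -1, -4, 3, 14, 10, 5, 6, 13, 16, 11]
  12 vs smaller child -4 at index 5, swap → [-16, -4, 1, -1, 12, 3, 14, 10, 5, 6, 13, 16, 11]
  12 vs smaller child 6 at index 10, swap → [-16, -4, 1, -1, 6, 3, 14, 10, 5, 12, 13, 16, 11]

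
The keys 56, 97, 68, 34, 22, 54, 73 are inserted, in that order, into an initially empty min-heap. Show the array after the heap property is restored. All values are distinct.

Insert 56:
  append 56 at index 0 → [56] (no swap needed)
Insert 97:
  append 97 at index 1 → [56, 97] (no swap needed)
Insert 68:
  append 68 at index 2 → [56, 97, 68] (no swap needed)
Insert 34:
  append 34 at index 3 → [56, 97, 68, 34]
  34 < parent 97 at index 1, swap → [56, 34, 68, 97]
  34 < parent 56 at index 0, swap → [34, 56, 68, 97]
Insert 22:
  append 22 at index 4 → [34, 56, 68, 97, 22]
  22 < parent 56 at index 1, swap → [34, 22, 68, 97, 56]
  22 < parent 34 at index 0, swap → [22, 34, 68, 97, 56]
Insert 54:
  append 54 at index 5 → [22, 34, 68, 97, 56, 54]
  54 < parent 68 at index 2, swap → [22, 34, 54, 97, 56, 68]
Insert 73:
  append 73 at index 6 → [22, 34, 54, 97, 56, 68, 73] (no swap needed)

[22, 34, 54, 97, 56, 68, 73]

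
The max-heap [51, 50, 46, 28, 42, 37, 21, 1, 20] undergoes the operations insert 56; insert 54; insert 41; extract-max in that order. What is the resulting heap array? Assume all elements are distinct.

[54, 51, 46, 28, 50, 41, 21, 1, 20, 42, 37]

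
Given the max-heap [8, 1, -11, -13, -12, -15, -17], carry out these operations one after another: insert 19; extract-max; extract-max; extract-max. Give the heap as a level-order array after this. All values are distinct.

[-11, -12, -15, -13, -17]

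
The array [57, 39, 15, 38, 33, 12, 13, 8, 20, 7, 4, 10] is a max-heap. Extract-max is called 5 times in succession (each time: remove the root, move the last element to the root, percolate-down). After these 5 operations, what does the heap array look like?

[15, 10, 13, 8, 7, 12, 4]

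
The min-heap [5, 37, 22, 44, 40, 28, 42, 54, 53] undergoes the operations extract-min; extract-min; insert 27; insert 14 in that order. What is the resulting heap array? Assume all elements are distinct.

[14, 27, 42, 28, 40, 53, 54, 44, 37]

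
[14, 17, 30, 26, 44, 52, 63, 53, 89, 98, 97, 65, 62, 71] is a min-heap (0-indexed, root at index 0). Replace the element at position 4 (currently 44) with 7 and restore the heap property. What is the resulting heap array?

[7, 14, 30, 26, 17, 52, 63, 53, 89, 98, 97, 65, 62, 71]

set index 4 from 44 to 7 → [14, 17, 30, 26, 7, 52, 63, 53, 89, 98, 97, 65, 62, 71]
7 < parent 17 at index 1, swap → [14, 7, 30, 26, 17, 52, 63, 53, 89, 98, 97, 65, 62, 71]
7 < parent 14 at index 0, swap → [7, 14, 30, 26, 17, 52, 63, 53, 89, 98, 97, 65, 62, 71]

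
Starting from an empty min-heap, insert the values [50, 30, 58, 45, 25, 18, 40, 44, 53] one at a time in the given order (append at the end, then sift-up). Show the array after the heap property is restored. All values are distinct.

Insert 50:
  append 50 at index 0 → [50] (no swap needed)
Insert 30:
  append 30 at index 1 → [50, 30]
  30 < parent 50 at index 0, swap → [30, 50]
Insert 58:
  append 58 at index 2 → [30, 50, 58] (no swap needed)
Insert 45:
  append 45 at index 3 → [30, 50, 58, 45]
  45 < parent 50 at index 1, swap → [30, 45, 58, 50]
Insert 25:
  append 25 at index 4 → [30, 45, 58, 50, 25]
  25 < parent 45 at index 1, swap → [30, 25, 58, 50, 45]
  25 < parent 30 at index 0, swap → [25, 30, 58, 50, 45]
Insert 18:
  append 18 at index 5 → [25, 30, 58, 50, 45, 18]
  18 < parent 58 at index 2, swap → [25, 30, 18, 50, 45, 58]
  18 < parent 25 at index 0, swap → [18, 30, 25, 50, 45, 58]
Insert 40:
  append 40 at index 6 → [18, 30, 25, 50, 45, 58, 40] (no swap needed)
Insert 44:
  append 44 at index 7 → [18, 30, 25, 50, 45, 58, 40, 44]
  44 < parent 50 at index 3, swap → [18, 30, 25, 44, 45, 58, 40, 50]
Insert 53:
  append 53 at index 8 → [18, 30, 25, 44, 45, 58, 40, 50, 53] (no swap needed)

[18, 30, 25, 44, 45, 58, 40, 50, 53]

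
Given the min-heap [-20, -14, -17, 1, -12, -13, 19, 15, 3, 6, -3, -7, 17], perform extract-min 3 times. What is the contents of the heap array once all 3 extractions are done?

[-13, -12, -7, 1, -3, 17, 19, 15, 3, 6]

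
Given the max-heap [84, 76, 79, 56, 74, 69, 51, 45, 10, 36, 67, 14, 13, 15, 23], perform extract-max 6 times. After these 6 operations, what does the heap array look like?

extract-max #1 returns 84:
  remove root 84; move last element 23 to root → [23, 76, 79, 56, 74, 69, 51, 45, 10, 36, 67, 14, 13, 15]
  23 vs larger child 79 at index 2, swap → [79, 76, 23, 56, 74, 69, 51, 45, 10, 36, 67, 14, 13, 15]
  23 vs larger child 69 at index 5, swap → [79, 76, 69, 56, 74, 23, 51, 45, 10, 36, 67, 14, 13, 15]
extract-max #2 returns 79:
  remove root 79; move last element 15 to root → [15, 76, 69, 56, 74, 23, 51, 45, 10, 36, 67, 14, 13]
  15 vs larger child 76 at index 1, swap → [76, 15, 69, 56, 74, 23, 51, 45, 10, 36, 67, 14, 13]
  15 vs larger child 74 at index 4, swap → [76, 74, 69, 56, 15, 23, 51, 45, 10, 36, 67, 14, 13]
  15 vs larger child 67 at index 10, swap → [76, 74, 69, 56, 67, 23, 51, 45, 10, 36, 15, 14, 13]
extract-max #3 returns 76:
  remove root 76; move last element 13 to root → [13, 74, 69, 56, 67, 23, 51, 45, 10, 36, 15, 14]
  13 vs larger child 74 at index 1, swap → [74, 13, 69, 56, 67, 23, 51, 45, 10, 36, 15, 14]
  13 vs larger child 67 at index 4, swap → [74, 67, 69, 56, 13, 23, 51, 45, 10, 36, 15, 14]
  13 vs larger child 36 at index 9, swap → [74, 67, 69, 56, 36, 23, 51, 45, 10, 13, 15, 14]
extract-max #4 returns 74:
  remove root 74; move last element 14 to root → [14, 67, 69, 56, 36, 23, 51, 45, 10, 13, 15]
  14 vs larger child 69 at index 2, swap → [69, 67, 14, 56, 36, 23, 51, 45, 10, 13, 15]
  14 vs larger child 51 at index 6, swap → [69, 67, 51, 56, 36, 23, 14, 45, 10, 13, 15]
extract-max #5 returns 69:
  remove root 69; move last element 15 to root → [15, 67, 51, 56, 36, 23, 14, 45, 10, 13]
  15 vs larger child 67 at index 1, swap → [67, 15, 51, 56, 36, 23, 14, 45, 10, 13]
  15 vs larger child 56 at index 3, swap → [67, 56, 51, 15, 36, 23, 14, 45, 10, 13]
  15 vs larger child 45 at index 7, swap → [67, 56, 51, 45, 36, 23, 14, 15, 10, 13]
extract-max #6 returns 67:
  remove root 67; move last element 13 to root → [13, 56, 51, 45, 36, 23, 14, 15, 10]
  13 vs larger child 56 at index 1, swap → [56, 13, 51, 45, 36, 23, 14, 15, 10]
  13 vs larger child 45 at index 3, swap → [56, 45, 51, 13, 36, 23, 14, 15, 10]
  13 vs larger child 15 at index 7, swap → [56, 45, 51, 15, 36, 23, 14, 13, 10]

[56, 45, 51, 15, 36, 23, 14, 13, 10]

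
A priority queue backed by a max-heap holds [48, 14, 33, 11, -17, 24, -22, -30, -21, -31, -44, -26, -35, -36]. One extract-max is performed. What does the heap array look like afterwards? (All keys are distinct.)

[33, 14, 24, 11, -17, -26, -22, -30, -21, -31, -44, -36, -35]

remove root 48; move last element -36 to root → [-36, 14, 33, 11, -17, 24, -22, -30, -21, -31, -44, -26, -35]
-36 vs larger child 33 at index 2, swap → [33, 14, -36, 11, -17, 24, -22, -30, -21, -31, -44, -26, -35]
-36 vs larger child 24 at index 5, swap → [33, 14, 24, 11, -17, -36, -22, -30, -21, -31, -44, -26, -35]
-36 vs larger child -26 at index 11, swap → [33, 14, 24, 11, -17, -26, -22, -30, -21, -31, -44, -36, -35]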